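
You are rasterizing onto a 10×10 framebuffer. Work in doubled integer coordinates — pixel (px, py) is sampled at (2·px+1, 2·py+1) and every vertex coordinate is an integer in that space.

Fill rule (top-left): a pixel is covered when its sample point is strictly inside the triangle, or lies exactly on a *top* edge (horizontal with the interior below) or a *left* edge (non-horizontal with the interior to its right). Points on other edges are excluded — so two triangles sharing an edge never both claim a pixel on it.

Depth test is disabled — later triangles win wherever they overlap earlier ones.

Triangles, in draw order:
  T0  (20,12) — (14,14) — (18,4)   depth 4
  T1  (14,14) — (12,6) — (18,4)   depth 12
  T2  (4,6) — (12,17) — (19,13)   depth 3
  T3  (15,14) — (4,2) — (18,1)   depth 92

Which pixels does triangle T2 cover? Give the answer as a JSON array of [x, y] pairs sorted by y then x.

T0:
  2·area = 52
  edge (20, 12)→(14, 14): d=(-6,2) right/bottom  bias=-1
  edge (14, 14)→(18, 4): d=(4,-10) top-left  bias=+0
  edge (18, 4)→(20, 12): d=(2,8) right/bottom  bias=-1
    (8,3)@(17, 7): e=[36,2,14] → █
    (9,3)@(19, 7): e=[32,22,-2] → ·
    (8,4)@(17, 9): e=[24,10,18] → █
    (9,4)@(19, 9): e=[20,30,2] → █
    (8,5)@(17, 11): e=[12,18,22] → █
    (7,6)@(15, 13): e=[4,6,42] → █
    (8,6)@(17, 13): e=[0,26,26] → ·  [on edge]
    (9,6)@(19, 13): e=[-4,46,10] → ·
    (5,7)@(11, 15): e=[0,-26,78] → ·  [on edge]
    (7,7)@(15, 15): e=[-8,14,46] → ·
    (2,8)@(5, 17): e=[0,-78,130] → ·  [on edge]
  covered (6 px):
    · · · · · · · · · ·
    · · · · · · · · · ·
    · · · · · · · · · ·
    · · · · · · · · █ ·
    · · · · · · · · █ █
    · · · · · · · · █ █
    · · · · · · · █ · ·
    · · · · · · · · · ·
    · · · · · · · · · ·
    · · · · · · · · · ·
T1:
  2·area = 52
  edge (14, 14)→(12, 6): d=(-2,-8) top-left  bias=+0
  edge (12, 6)→(18, 4): d=(6,-2) top-left  bias=+0
  edge (18, 4)→(14, 14): d=(-4,10) right/bottom  bias=-1
    (7,2)@(15, 5): e=[26,0,26] → █  [on edge]
    (8,2)@(17, 5): e=[42,4,6] → █
    (9,2)@(19, 5): e=[58,8,-14] → ·
    (4,3)@(9, 7): e=[-26,0,78] → ·  [on edge]
    (6,3)@(13, 7): e=[6,8,38] → █
    (8,3)@(17, 7): e=[38,16,-2] → ·
    (1,4)@(3, 9): e=[-78,0,130] → ·  [on edge]
    (6,4)@(13, 9): e=[2,20,30] → █
    (8,4)@(17, 9): e=[34,28,-10] → ·
    (6,5)@(13, 11): e=[-2,32,22] → ·
    (7,5)@(15, 11): e=[14,36,2] → █
    (8,5)@(17, 11): e=[30,40,-18] → ·
  covered (7 px):
    · · · · · · · · · ·
    · · · · · · · · · ·
    · · · · · · · █ █ ·
    · · · · · · █ █ · ·
    · · · · · · █ █ · ·
    · · · · · · · █ · ·
    · · · · · · · · · ·
    · · · · · · · · · ·
    · · · · · · · · · ·
    · · · · · · · · · ·
T2:
  2·area = 109  (B↔C swapped to make it positive)
  edge (4, 6)→(19, 13): d=(15,7) right/bottom  bias=-1
  edge (19, 13)→(12, 17): d=(-7,4) right/bottom  bias=-1
  edge (12, 17)→(4, 6): d=(-8,-11) top-left  bias=+0
    (2,3)@(5, 7): e=[8,98,3] → █
    (3,3)@(7, 7): e=[-6,90,25] → ·
    (2,4)@(5, 9): e=[38,84,-13] → ·
    (3,4)@(7, 9): e=[24,76,9] → █
    (4,4)@(9, 9): e=[10,68,31] → █
    (5,4)@(11, 9): e=[-4,60,53] → ·
    (3,5)@(7, 11): e=[54,62,-7] → ·
    (4,5)@(9, 11): e=[40,54,15] → █
    (5,5)@(11, 11): e=[26,46,37] → █
    (6,5)@(13, 11): e=[12,38,59] → █
    (7,5)@(15, 11): e=[-2,30,81] → ·
    (4,6)@(9, 13): e=[70,40,-1] → ·
    (9,6)@(19, 13): e=[0,0,109] → ·  [on edge]
  covered (13 px):
    · · · · · · · · · ·
    · · · · · · · · · ·
    · · · · · · · · · ·
    · · █ · · · · · · ·
    · · · █ █ · · · · ·
    · · · · █ █ █ · · ·
    · · · · · █ █ █ █ ·
    · · · · · █ █ █ · ·
    · · · · · · · · · ·
    · · · · · · · · · ·
T3:
  2·area = 179
  edge (15, 14)→(4, 2): d=(-11,-12) top-left  bias=+0
  edge (4, 2)→(18, 1): d=(14,-1) top-left  bias=+0
  edge (18, 1)→(15, 14): d=(-3,13) right/bottom  bias=-1
    (2,1)@(5, 3): e=[1,15,163] → █
    (3,1)@(7, 3): e=[25,17,137] → █
    (4,1)@(9, 3): e=[49,19,111] → █
    (5,1)@(11, 3): e=[73,21,85] → █
    (6,1)@(13, 3): e=[97,23,59] → █
    (7,1)@(15, 3): e=[121,25,33] → █
    (8,1)@(17, 3): e=[145,27,7] → █
    (9,1)@(19, 3): e=[169,29,-19] → ·
    (2,2)@(5, 5): e=[-21,43,157] → ·
    (3,2)@(7, 5): e=[3,45,131] → █
    (9,2)@(19, 5): e=[147,57,-25] → ·
    (3,3)@(7, 7): e=[-19,73,125] → ·
  covered (23 px):
    · · · · · · · · · ·
    · · █ █ █ █ █ █ █ ·
    · · · █ █ █ █ █ █ ·
    · · · · █ █ █ █ · ·
    · · · · · █ █ █ · ·
    · · · · · · █ █ · ·
    · · · · · · · █ · ·
    · · · · · · · · · ·
    · · · · · · · · · ·
    · · · · · · · · · ·

Final: [[2,3],[3,4],[4,4],[4,5],[5,5],[6,5],[5,6],[6,6],[7,6],[8,6],[5,7],[6,7],[7,7]]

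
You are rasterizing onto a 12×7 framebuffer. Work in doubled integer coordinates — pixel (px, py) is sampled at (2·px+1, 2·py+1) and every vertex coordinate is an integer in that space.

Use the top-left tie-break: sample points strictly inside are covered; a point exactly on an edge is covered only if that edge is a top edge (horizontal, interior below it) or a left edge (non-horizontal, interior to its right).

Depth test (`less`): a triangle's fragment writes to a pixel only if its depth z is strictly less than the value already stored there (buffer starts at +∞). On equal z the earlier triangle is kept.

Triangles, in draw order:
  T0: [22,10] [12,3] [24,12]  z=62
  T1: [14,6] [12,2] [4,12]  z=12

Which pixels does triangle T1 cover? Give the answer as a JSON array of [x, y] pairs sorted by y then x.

T0:
  2·area = 6  (B↔C swapped to make it positive)
  edge (22, 10)→(24, 12): d=(2,2) right/bottom  bias=-1
  edge (24, 12)→(12, 3): d=(-12,-9) top-left  bias=+0
  edge (12, 3)→(22, 10): d=(10,7) right/bottom  bias=-1
    (6,0)@(13, 1): e=[0,33,-27] → ·  [on edge]
    (7,1)@(15, 3): e=[0,27,-21] → ·  [on edge]
    (8,2)@(17, 5): e=[0,21,-15] → ·  [on edge]
    (9,3)@(19, 7): e=[0,15,-9] → ·  [on edge]
    (10,4)@(21, 9): e=[0,9,-3] → ·  [on edge]
    (11,5)@(23, 11): e=[0,3,3] → ·  [on edge]
  covered (0 px):
    · · · · · · · · · · · ·
    · · · · · · · · · · · ·
    · · · · · · · · · · · ·
    · · · · · · · · · · · ·
    · · · · · · · · · · · ·
    · · · · · · · · · · · ·
    · · · · · · · · · · · ·
T1:
  2·area = 52  (B↔C swapped to make it positive)
  edge (14, 6)→(4, 12): d=(-10,6) right/bottom  bias=-1
  edge (4, 12)→(12, 2): d=(8,-10) top-left  bias=+0
  edge (12, 2)→(14, 6): d=(2,4) right/bottom  bias=-1
    (9,1)@(19, 3): e=[0,78,-26] → ·  [on edge]
    (5,2)@(11, 5): e=[28,14,10] → #
    (6,2)@(13, 5): e=[16,34,2] → #
    (7,2)@(15, 5): e=[4,54,-6] → ·
    (4,3)@(9, 7): e=[20,10,22] → #
    (6,3)@(13, 7): e=[-4,50,6] → ·
    (3,4)@(7, 9): e=[12,6,34] → #
    (4,4)@(9, 9): e=[0,26,26] → ·  [on edge]
    (5,4)@(11, 9): e=[-12,46,18] → ·
    (2,5)@(5, 11): e=[4,2,46] → #
    (3,5)@(7, 11): e=[-8,22,38] → ·
    (2,6)@(5, 13): e=[-16,18,50] → ·
  covered (6 px):
    · · · · · · · · · · · ·
    · · · · · · · · · · · ·
    · · · · · # # · · · · ·
    · · · · # # · · · · · ·
    · · · # · · · · · · · ·
    · · # · · · · · · · · ·
    · · · · · · · · · · · ·

Result: [[5,2],[6,2],[4,3],[5,3],[3,4],[2,5]]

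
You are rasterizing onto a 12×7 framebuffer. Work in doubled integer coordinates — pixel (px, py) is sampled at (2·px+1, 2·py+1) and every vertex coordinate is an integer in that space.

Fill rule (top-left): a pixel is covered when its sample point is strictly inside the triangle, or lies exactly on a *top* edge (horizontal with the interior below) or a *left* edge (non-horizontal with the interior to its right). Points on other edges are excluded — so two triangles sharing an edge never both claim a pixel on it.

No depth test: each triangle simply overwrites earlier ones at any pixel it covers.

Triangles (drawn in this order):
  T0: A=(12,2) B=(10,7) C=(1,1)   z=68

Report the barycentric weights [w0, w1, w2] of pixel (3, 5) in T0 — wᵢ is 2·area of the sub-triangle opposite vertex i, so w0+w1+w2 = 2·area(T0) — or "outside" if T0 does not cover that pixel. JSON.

T0:
  2·area = 57
  edge (12, 2)→(10, 7): d=(-2,5) right/bottom  bias=-1
  edge (10, 7)→(1, 1): d=(-9,-6) top-left  bias=+0
  edge (1, 1)→(12, 2): d=(11,1) right/bottom  bias=-1
    (0,0)@(1, 1): e=[57,0,0] → .  [on edge]
    (2,1)@(5, 3): e=[33,6,18] → X
    (3,1)@(7, 3): e=[23,18,16] → X
    (4,1)@(9, 3): e=[13,30,14] → X
    (5,1)@(11, 3): e=[3,42,12] → X
    (6,1)@(13, 3): e=[-7,54,10] → .
    (11,1)@(23, 3): e=[-57,114,0] → .  [on edge]
    (2,2)@(5, 5): e=[29,-12,40] → .
    (3,2)@(7, 5): e=[19,0,38] → X  [on edge]
    (5,2)@(11, 5): e=[-1,24,34] → .
    (3,3)@(7, 7): e=[15,-18,60] → .
    (4,3)@(9, 7): e=[5,-6,58] → .
    (6,4)@(13, 9): e=[-19,0,76] → .  [on edge]
    (9,6)@(19, 13): e=[-57,0,114] → .  [on edge]
  covered (6 px):
    . . . . . . . . . . . .
    . . X X X X . . . . . .
    . . . X X . . . . . . .
    . . . . . . . . . . . .
    . . . . . . . . . . . .
    . . . . . . . . . . . .
    . . . . . . . . . . . .

Final: "outside"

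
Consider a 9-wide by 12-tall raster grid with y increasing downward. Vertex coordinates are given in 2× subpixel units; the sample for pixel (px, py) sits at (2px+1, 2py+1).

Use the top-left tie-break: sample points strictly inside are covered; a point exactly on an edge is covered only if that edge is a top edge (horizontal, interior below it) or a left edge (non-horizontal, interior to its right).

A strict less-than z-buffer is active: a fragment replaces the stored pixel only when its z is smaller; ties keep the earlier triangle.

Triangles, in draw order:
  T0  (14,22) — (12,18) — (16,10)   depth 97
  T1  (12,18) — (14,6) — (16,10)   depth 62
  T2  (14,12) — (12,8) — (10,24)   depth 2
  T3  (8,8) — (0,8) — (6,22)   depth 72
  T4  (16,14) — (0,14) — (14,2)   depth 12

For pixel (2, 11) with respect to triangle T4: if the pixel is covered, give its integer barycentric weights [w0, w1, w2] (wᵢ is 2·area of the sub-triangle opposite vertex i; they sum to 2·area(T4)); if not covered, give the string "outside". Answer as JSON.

T0:
  2·area = 32
  edge (14, 22)→(12, 18): d=(-2,-4) top-left  bias=+0
  edge (12, 18)→(16, 10): d=(4,-8) top-left  bias=+0
  edge (16, 10)→(14, 22): d=(-2,12) right/bottom  bias=-1
    (7,6)@(15, 13): e=[22,4,6] → █
    (8,6)@(17, 13): e=[30,20,-18] → ·
    (7,7)@(15, 15): e=[18,12,2] → █
    (8,7)@(17, 15): e=[26,28,-22] → ·
    (6,8)@(13, 17): e=[6,4,22] → █
    (7,8)@(15, 17): e=[14,20,-2] → ·
    (6,9)@(13, 19): e=[2,12,18] → █
    (7,9)@(15, 19): e=[10,28,-6] → ·
    (6,10)@(13, 21): e=[-2,20,14] → ·
  covered (4 px):
    · · · · · · · · ·
    · · · · · · · · ·
    · · · · · · · · ·
    · · · · · · · · ·
    · · · · · · · · ·
    · · · · · · · · ·
    · · · · · · · █ ·
    · · · · · · · █ ·
    · · · · · · █ · ·
    · · · · · · █ · ·
    · · · · · · · · ·
    · · · · · · · · ·
T1:
  2·area = 32
  edge (12, 18)→(14, 6): d=(2,-12) top-left  bias=+0
  edge (14, 6)→(16, 10): d=(2,4) right/bottom  bias=-1
  edge (16, 10)→(12, 18): d=(-4,8) right/bottom  bias=-1
    (7,4)@(15, 9): e=[18,2,12] → █
    (8,4)@(17, 9): e=[42,-6,-4] → ·
    (7,5)@(15, 11): e=[22,6,4] → █
    (8,5)@(17, 11): e=[46,-2,-12] → ·
    (6,6)@(13, 13): e=[2,18,12] → █
    (7,6)@(15, 13): e=[26,10,-4] → ·
    (6,7)@(13, 15): e=[6,22,4] → █
    (7,7)@(15, 15): e=[30,14,-12] → ·
    (6,8)@(13, 17): e=[10,26,-4] → ·
  covered (4 px):
    · · · · · · · · ·
    · · · · · · · · ·
    · · · · · · · · ·
    · · · · · · · · ·
    · · · · · · · █ ·
    · · · · · · · █ ·
    · · · · · · █ · ·
    · · · · · · █ · ·
    · · · · · · · · ·
    · · · · · · · · ·
    · · · · · · · · ·
    · · · · · · · · ·
T2:
  2·area = 40  (B↔C swapped to make it positive)
  edge (14, 12)→(10, 24): d=(-4,12) right/bottom  bias=-1
  edge (10, 24)→(12, 8): d=(2,-16) top-left  bias=+0
  edge (12, 8)→(14, 12): d=(2,4) right/bottom  bias=-1
    (8,1)@(17, 3): e=[0,70,-30] → ·  [on edge]
    (7,4)@(15, 9): e=[0,50,-10] → ·  [on edge]
    (6,5)@(13, 11): e=[16,22,2] → █
    (7,5)@(15, 11): e=[-8,54,-6] → ·
    (6,6)@(13, 13): e=[8,26,6] → █
    (7,6)@(15, 13): e=[-16,58,-2] → ·
    (6,7)@(13, 15): e=[0,30,10] → ·  [on edge]
    (5,8)@(11, 17): e=[16,2,22] → █
    (6,8)@(13, 17): e=[-8,34,14] → ·
    (5,9)@(11, 19): e=[8,6,26] → █
    (6,9)@(13, 19): e=[-16,38,18] → ·
    (5,10)@(11, 21): e=[0,10,30] → ·  [on edge]
  covered (4 px):
    · · · · · · · · ·
    · · · · · · · · ·
    · · · · · · · · ·
    · · · · · · · · ·
    · · · · · · · · ·
    · · · · · · █ · ·
    · · · · · · █ · ·
    · · · · · · · · ·
    · · · · · █ · · ·
    · · · · · █ · · ·
    · · · · · · · · ·
    · · · · · · · · ·
T3:
  2·area = 112  (B↔C swapped to make it positive)
  edge (8, 8)→(6, 22): d=(-2,14) right/bottom  bias=-1
  edge (6, 22)→(0, 8): d=(-6,-14) top-left  bias=+0
  edge (0, 8)→(8, 8): d=(8,0) top-left  bias=+0
    (4,0)@(9, 1): e=[0,168,-56] → ·  [on edge]
    (0,4)@(1, 9): e=[96,8,8] → █
    (1,4)@(3, 9): e=[68,36,8] → █
    (2,4)@(5, 9): e=[40,64,8] → █
    (3,4)@(7, 9): e=[12,92,8] → █
    (4,4)@(9, 9): e=[-16,120,8] → ·
    (0,5)@(1, 11): e=[92,-4,24] → ·
    (1,5)@(3, 11): e=[64,24,24] → █
    (4,5)@(9, 11): e=[-20,108,24] → ·
    (1,6)@(3, 13): e=[60,12,40] → █
    (4,6)@(9, 13): e=[-24,96,40] → ·
    (1,7)@(3, 15): e=[56,0,56] → █  [on edge]
    (3,7)@(7, 15): e=[0,56,56] → ·  [on edge]
  covered (14 px):
    · · · · · · · · ·
    · · · · · · · · ·
    · · · · · · · · ·
    · · · · · · · · ·
    █ █ █ █ · · · · ·
    · █ █ █ · · · · ·
    · █ █ █ · · · · ·
    · █ █ · · · · · ·
    · · █ · · · · · ·
    · · █ · · · · · ·
    · · · · · · · · ·
    · · · · · · · · ·
T4:
  2·area = 192
  edge (16, 14)→(0, 14): d=(-16,0) right/bottom  bias=-1
  edge (0, 14)→(14, 2): d=(14,-12) top-left  bias=+0
  edge (14, 2)→(16, 14): d=(2,12) right/bottom  bias=-1
    (6,1)@(13, 3): e=[176,2,14] → █
    (7,1)@(15, 3): e=[176,26,-10] → ·
    (5,2)@(11, 5): e=[144,6,42] → █
    (7,2)@(15, 5): e=[144,54,-6] → ·
    (4,3)@(9, 7): e=[112,10,70] → █
    (7,3)@(15, 7): e=[112,82,-2] → ·
    (3,4)@(7, 9): e=[80,14,98] → █
    (7,4)@(15, 9): e=[80,110,2] → █
    (8,4)@(17, 9): e=[80,134,-22] → ·
    (2,5)@(5, 11): e=[48,18,126] → █
    (8,5)@(17, 11): e=[48,162,-18] → ·
    (1,6)@(3, 13): e=[16,22,154] → █
  covered (24 px):
    · · · · · · · · ·
    · · · · · · █ · ·
    · · · · · █ █ · ·
    · · · · █ █ █ · ·
    · · · █ █ █ █ █ ·
    · · █ █ █ █ █ █ ·
    · █ █ █ █ █ █ █ ·
    · · · · · · · · ·
    · · · · · · · · ·
    · · · · · · · · ·
    · · · · · · · · ·
    · · · · · · · · ·

Result: "outside"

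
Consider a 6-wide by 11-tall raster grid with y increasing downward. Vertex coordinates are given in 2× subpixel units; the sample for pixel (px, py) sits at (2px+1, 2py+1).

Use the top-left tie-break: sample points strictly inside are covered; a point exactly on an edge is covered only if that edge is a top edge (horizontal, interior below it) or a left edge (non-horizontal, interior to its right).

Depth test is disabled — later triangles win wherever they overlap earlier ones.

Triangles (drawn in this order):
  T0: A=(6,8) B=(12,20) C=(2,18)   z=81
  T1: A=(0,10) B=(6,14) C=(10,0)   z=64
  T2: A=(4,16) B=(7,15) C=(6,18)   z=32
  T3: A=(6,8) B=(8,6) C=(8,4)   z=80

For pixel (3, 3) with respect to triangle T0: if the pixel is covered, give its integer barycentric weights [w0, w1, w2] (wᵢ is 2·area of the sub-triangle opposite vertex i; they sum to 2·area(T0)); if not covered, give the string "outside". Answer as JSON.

T0:
  2·area = 108
  edge (6, 8)→(12, 20): d=(6,12) right/bottom  bias=-1
  edge (12, 20)→(2, 18): d=(-10,-2) top-left  bias=+0
  edge (2, 18)→(6, 8): d=(4,-10) top-left  bias=+0
    (2,5)@(5, 11): e=[30,76,2] → █
    (3,5)@(7, 11): e=[6,80,22] → █
    (4,5)@(9, 11): e=[-18,84,42] → ·
    (2,6)@(5, 13): e=[42,56,10] → █
    (4,6)@(9, 13): e=[-6,64,50] → ·
    (2,7)@(5, 15): e=[54,36,18] → █
    (4,7)@(9, 15): e=[6,44,58] → █
    (5,7)@(11, 15): e=[-18,48,78] → ·
    (1,8)@(3, 17): e=[90,12,6] → █
    (5,8)@(11, 17): e=[-6,28,86] → ·
    (1,9)@(3, 19): e=[102,-8,14] → ·
    (2,9)@(5, 19): e=[78,-4,34] → ·
    (3,9)@(7, 19): e=[54,0,54] → █  [on edge]
  covered (14 px):
    · · · · · ·
    · · · · · ·
    · · · · · ·
    · · · · · ·
    · · · · · ·
    · · █ █ · ·
    · · █ █ · ·
    · · █ █ █ ·
    · █ █ █ █ ·
    · · · █ █ █
    · · · · · ·
T1:
  2·area = 100  (B↔C swapped to make it positive)
  edge (0, 10)→(10, 0): d=(10,-10) top-left  bias=+0
  edge (10, 0)→(6, 14): d=(-4,14) right/bottom  bias=-1
  edge (6, 14)→(0, 10): d=(-6,-4) top-left  bias=+0
    (4,0)@(9, 1): e=[0,10,90] → █  [on edge]
    (5,0)@(11, 1): e=[20,-18,98] → ·
    (3,1)@(7, 3): e=[0,30,70] → █  [on edge]
    (5,1)@(11, 3): e=[40,-26,86] → ·
    (2,2)@(5, 5): e=[0,50,50] → █  [on edge]
    (4,2)@(9, 5): e=[40,-6,66] → ·
    (1,3)@(3, 7): e=[0,70,30] → █  [on edge]
    (4,3)@(9, 7): e=[60,-14,54] → ·
    (0,4)@(1, 9): e=[0,90,10] → █  [on edge]
    (4,4)@(9, 9): e=[80,-22,42] → ·
    (0,5)@(1, 11): e=[20,82,-2] → ·
    (1,5)@(3, 11): e=[40,54,6] → █
  covered (15 px):
    · · · · █ ·
    · · · █ █ ·
    · · █ █ · ·
    · █ █ █ · ·
    █ █ █ █ · ·
    · █ █ · · ·
    · · █ · · ·
    · · · · · ·
    · · · · · ·
    · · · · · ·
    · · · · · ·
T2:
  2·area = 8
  edge (4, 16)→(7, 15): d=(3,-1) top-left  bias=+0
  edge (7, 15)→(6, 18): d=(-1,3) right/bottom  bias=-1
  edge (6, 18)→(4, 16): d=(-2,-2) top-left  bias=+0
    (5,1)@(11, 3): e=[-32,0,40] → ·  [on edge]
    (4,4)@(9, 9): e=[-16,0,24] → ·  [on edge]
    (0,6)@(1, 13): e=[-12,20,0] → ·  [on edge]
    (1,7)@(3, 15): e=[-4,12,0] → ·  [on edge]
    (3,7)@(7, 15): e=[0,0,8] → ·  [on edge]
    (0,8)@(1, 17): e=[0,16,-8] → ·  [on edge]
    (2,8)@(5, 17): e=[4,4,0] → █  [on edge]
    (3,8)@(7, 17): e=[6,-2,4] → ·
    (2,9)@(5, 19): e=[10,2,-4] → ·
    (3,9)@(7, 19): e=[12,-4,0] → ·  [on edge]
    (2,10)@(5, 21): e=[16,0,-8] → ·  [on edge]
    (4,10)@(9, 21): e=[20,-12,0] → ·  [on edge]
  covered (1 px):
    · · · · · ·
    · · · · · ·
    · · · · · ·
    · · · · · ·
    · · · · · ·
    · · · · · ·
    · · · · · ·
    · · · · · ·
    · · █ · · ·
    · · · · · ·
    · · · · · ·
T3:
  2·area = 4  (B↔C swapped to make it positive)
  edge (6, 8)→(8, 4): d=(2,-4) top-left  bias=+0
  edge (8, 4)→(8, 6): d=(0,2) right/bottom  bias=-1
  edge (8, 6)→(6, 8): d=(-2,2) right/bottom  bias=-1
    (5,1)@(11, 3): e=[10,-6,0] → ·  [on edge]
    (4,2)@(9, 5): e=[6,-2,0] → ·  [on edge]
    (3,3)@(7, 7): e=[2,2,0] → ·  [on edge]
    (2,4)@(5, 9): e=[-2,6,0] → ·  [on edge]
    (1,5)@(3, 11): e=[-6,10,0] → ·  [on edge]
    (0,6)@(1, 13): e=[-10,14,0] → ·  [on edge]
  covered (0 px):
    · · · · · ·
    · · · · · ·
    · · · · · ·
    · · · · · ·
    · · · · · ·
    · · · · · ·
    · · · · · ·
    · · · · · ·
    · · · · · ·
    · · · · · ·
    · · · · · ·

Result: "outside"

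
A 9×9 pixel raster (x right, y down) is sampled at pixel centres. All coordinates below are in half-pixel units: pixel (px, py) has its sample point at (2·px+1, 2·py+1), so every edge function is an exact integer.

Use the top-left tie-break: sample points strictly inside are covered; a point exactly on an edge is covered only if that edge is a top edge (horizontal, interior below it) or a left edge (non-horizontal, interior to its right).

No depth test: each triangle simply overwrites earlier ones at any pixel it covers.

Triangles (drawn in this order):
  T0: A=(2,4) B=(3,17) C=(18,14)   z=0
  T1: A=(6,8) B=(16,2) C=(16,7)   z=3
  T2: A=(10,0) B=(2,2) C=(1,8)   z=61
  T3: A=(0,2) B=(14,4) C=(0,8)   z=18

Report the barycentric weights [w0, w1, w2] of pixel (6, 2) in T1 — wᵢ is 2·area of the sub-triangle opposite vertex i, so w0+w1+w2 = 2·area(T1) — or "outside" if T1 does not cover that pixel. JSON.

T0:
  2·area = 198  (B↔C swapped to make it positive)
  edge (2, 4)→(18, 14): d=(16,10) right/bottom  bias=-1
  edge (18, 14)→(3, 17): d=(-15,3) right/bottom  bias=-1
  edge (3, 17)→(2, 4): d=(-1,-13) top-left  bias=+0
    (1,2)@(3, 5): e=[6,180,12] → █
    (2,2)@(5, 5): e=[-14,174,38] → ·
    (1,3)@(3, 7): e=[38,150,10] → █
    (2,3)@(5, 7): e=[18,144,36] → █
    (3,3)@(7, 7): e=[-2,138,62] → ·
    (1,4)@(3, 9): e=[70,120,8] → █
    (3,4)@(7, 9): e=[30,108,60] → █
    (4,4)@(9, 9): e=[10,102,86] → █
    (5,4)@(11, 9): e=[-10,96,112] → ·
    (1,5)@(3, 11): e=[102,90,6] → █
    (5,5)@(11, 11): e=[22,66,110] → █
    (6,5)@(13, 11): e=[2,60,136] → █
    (6,7)@(13, 15): e=[66,0,132] → ·  [on edge]
    (1,8)@(3, 17): e=[198,0,0] → ·  [on edge]
  covered (25 px):
    · · · · · · · · ·
    · · · · · · · · ·
    · █ · · · · · · ·
    · █ █ · · · · · ·
    · █ █ █ █ · · · ·
    · █ █ █ █ █ █ · ·
    · █ █ █ █ █ █ █ ·
    · █ █ █ █ █ · · ·
    · · · · · · · · ·
T1:
  2·area = 50
  edge (6, 8)→(16, 2): d=(10,-6) top-left  bias=+0
  edge (16, 2)→(16, 7): d=(0,5) right/bottom  bias=-1
  edge (16, 7)→(6, 8): d=(-10,1) right/bottom  bias=-1
    (7,1)@(15, 3): e=[4,5,41] → █
    (8,1)@(17, 3): e=[16,-5,39] → ·
    (5,2)@(11, 5): e=[0,25,25] → █  [on edge]
    (6,2)@(13, 5): e=[12,15,23] → █
    (8,2)@(17, 5): e=[36,-5,19] → ·
    (4,3)@(9, 7): e=[8,35,7] → █
    (8,3)@(17, 7): e=[56,-5,-1] → ·
    (4,4)@(9, 9): e=[28,35,-13] → ·
    (5,4)@(11, 9): e=[40,25,-15] → ·
    (6,4)@(13, 9): e=[52,15,-17] → ·
    (7,4)@(15, 9): e=[64,5,-19] → ·
    (0,5)@(1, 11): e=[0,75,-25] → ·  [on edge]
  covered (8 px):
    · · · · · · · · ·
    · · · · · · · █ ·
    · · · · · █ █ █ ·
    · · · · █ █ █ █ ·
    · · · · · · · · ·
    · · · · · · · · ·
    · · · · · · · · ·
    · · · · · · · · ·
    · · · · · · · · ·
T2:
  2·area = 46  (B↔C swapped to make it positive)
  edge (10, 0)→(1, 8): d=(-9,8) right/bottom  bias=-1
  edge (1, 8)→(2, 2): d=(1,-6) top-left  bias=+0
  edge (2, 2)→(10, 0): d=(8,-2) top-left  bias=+0
    (3,0)@(7, 1): e=[15,29,2] → █
    (4,0)@(9, 1): e=[-1,41,6] → ·
    (1,1)@(3, 3): e=[29,7,10] → █
    (2,1)@(5, 3): e=[13,19,14] → █
    (3,1)@(7, 3): e=[-3,31,18] → ·
    (1,2)@(3, 5): e=[11,9,26] → █
    (2,2)@(5, 5): e=[-5,21,30] → ·
    (1,3)@(3, 7): e=[-7,11,42] → ·
  covered (4 px):
    · · · █ · · · · ·
    · █ █ · · · · · ·
    · █ · · · · · · ·
    · · · · · · · · ·
    · · · · · · · · ·
    · · · · · · · · ·
    · · · · · · · · ·
    · · · · · · · · ·
    · · · · · · · · ·
T3:
  2·area = 84
  edge (0, 2)→(14, 4): d=(14,2) right/bottom  bias=-1
  edge (14, 4)→(0, 8): d=(-14,4) right/bottom  bias=-1
  edge (0, 8)→(0, 2): d=(0,-6) top-left  bias=+0
    (0,1)@(1, 3): e=[12,66,6] → █
    (1,1)@(3, 3): e=[8,58,18] → █
    (2,1)@(5, 3): e=[4,50,30] → █
    (3,1)@(7, 3): e=[0,42,42] → ·  [on edge]
    (0,2)@(1, 5): e=[40,38,6] → █
    (3,2)@(7, 5): e=[28,14,42] → █
    (4,2)@(9, 5): e=[24,6,54] → █
    (5,2)@(11, 5): e=[20,-2,66] → ·
    (0,3)@(1, 7): e=[68,10,6] → █
    (2,3)@(5, 7): e=[60,-6,30] → ·
    (3,3)@(7, 7): e=[56,-14,42] → ·
    (4,3)@(9, 7): e=[52,-22,54] → ·
  covered (10 px):
    · · · · · · · · ·
    █ █ █ · · · · · ·
    █ █ █ █ █ · · · ·
    █ █ · · · · · · ·
    · · · · · · · · ·
    · · · · · · · · ·
    · · · · · · · · ·
    · · · · · · · · ·
    · · · · · · · · ·

Answer: [15,23,12]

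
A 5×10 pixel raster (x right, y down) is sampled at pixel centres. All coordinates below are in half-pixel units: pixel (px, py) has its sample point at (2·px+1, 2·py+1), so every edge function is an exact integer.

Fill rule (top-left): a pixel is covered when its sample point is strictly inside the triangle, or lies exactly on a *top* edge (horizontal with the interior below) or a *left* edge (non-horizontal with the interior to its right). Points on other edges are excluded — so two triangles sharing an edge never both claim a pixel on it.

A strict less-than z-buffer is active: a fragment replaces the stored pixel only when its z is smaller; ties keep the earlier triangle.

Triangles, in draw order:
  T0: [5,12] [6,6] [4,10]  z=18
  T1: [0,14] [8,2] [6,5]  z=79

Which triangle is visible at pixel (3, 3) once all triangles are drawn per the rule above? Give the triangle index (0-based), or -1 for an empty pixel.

T0:
  2·area = 8  (B↔C swapped to make it positive)
  edge (5, 12)→(4, 10): d=(-1,-2) top-left  bias=+0
  edge (4, 10)→(6, 6): d=(2,-4) top-left  bias=+0
  edge (6, 6)→(5, 12): d=(-1,6) right/bottom  bias=-1
    (2,4)@(5, 9): e=[3,2,3] → █
    (3,4)@(7, 9): e=[7,10,-9] → ·
    (2,5)@(5, 11): e=[1,6,1] → █
    (3,5)@(7, 11): e=[5,14,-11] → ·
    (2,6)@(5, 13): e=[-1,10,-1] → ·
  covered (2 px):
    · · · · ·
    · · · · ·
    · · · · ·
    · · · · ·
    · · █ · ·
    · · █ · ·
    · · · · ·
    · · · · ·
    · · · · ·
    · · · · ·
T1:
  degenerate (2·area = 0) — covers nothing

Z-buffer (winner per pixel, '.' = empty):
  . . . . .
  . . . . .
  . . . . .
  . . . . .
  . . 0 . .
  . . 0 . .
  . . . . .
  . . . . .
  . . . . .
  . . . . .

Result: -1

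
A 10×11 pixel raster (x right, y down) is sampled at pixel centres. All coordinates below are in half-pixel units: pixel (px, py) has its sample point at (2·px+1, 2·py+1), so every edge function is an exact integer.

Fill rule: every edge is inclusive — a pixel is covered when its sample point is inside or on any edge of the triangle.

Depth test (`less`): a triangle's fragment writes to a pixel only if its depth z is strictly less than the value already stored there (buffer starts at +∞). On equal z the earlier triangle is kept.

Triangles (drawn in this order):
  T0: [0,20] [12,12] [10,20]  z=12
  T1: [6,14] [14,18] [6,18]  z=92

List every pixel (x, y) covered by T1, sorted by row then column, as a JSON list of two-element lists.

T0:
  2·area = 80
  edge (0, 20)→(12, 12): d=(12,-8) inclusive
  edge (12, 12)→(10, 20): d=(-2,8) inclusive
  edge (10, 20)→(0, 20): d=(-10,0) inclusive
    (5,6)@(11, 13): e=[4,6,70] → #
    (6,6)@(13, 13): e=[20,-10,70] → ·
    (4,7)@(9, 15): e=[12,18,50] → #
    (6,7)@(13, 15): e=[44,-14,50] → ·
    (2,8)@(5, 17): e=[4,46,30] → #
    (3,8)@(7, 17): e=[20,30,30] → #
    (5,8)@(11, 17): e=[52,-2,30] → ·
    (1,9)@(3, 19): e=[12,58,10] → #
    (5,9)@(11, 19): e=[76,-6,10] → ·
    (1,10)@(3, 21): e=[36,54,-10] → ·
    (2,10)@(5, 21): e=[52,38,-10] → ·
    (3,10)@(7, 21): e=[68,22,-10] → ·
  covered (10 px):
    · · · · · · · · · ·
    · · · · · · · · · ·
    · · · · · · · · · ·
    · · · · · · · · · ·
    · · · · · · · · · ·
    · · · · · · · · · ·
    · · · · · # · · · ·
    · · · · # # · · · ·
    · · # # # · · · · ·
    · # # # # · · · · ·
    · · · · · · · · · ·
T1:
  2·area = 32
  edge (6, 14)→(14, 18): d=(8,4) inclusive
  edge (14, 18)→(6, 18): d=(-8,0) inclusive
  edge (6, 18)→(6, 14): d=(0,-4) inclusive
    (3,7)@(7, 15): e=[4,24,4] → #
    (4,7)@(9, 15): e=[-4,24,12] → ·
    (3,8)@(7, 17): e=[20,8,4] → #
    (4,8)@(9, 17): e=[12,8,12] → #
    (5,8)@(11, 17): e=[4,8,20] → #
    (6,8)@(13, 17): e=[-4,8,28] → ·
    (3,9)@(7, 19): e=[36,-8,4] → ·
    (4,9)@(9, 19): e=[28,-8,12] → ·
    (5,9)@(11, 19): e=[20,-8,20] → ·
  covered (4 px):
    · · · · · · · · · ·
    · · · · · · · · · ·
    · · · · · · · · · ·
    · · · · · · · · · ·
    · · · · · · · · · ·
    · · · · · · · · · ·
    · · · · · · · · · ·
    · · · # · · · · · ·
    · · · # # # · · · ·
    · · · · · · · · · ·
    · · · · · · · · · ·

Answer: [[3,7],[3,8],[4,8],[5,8]]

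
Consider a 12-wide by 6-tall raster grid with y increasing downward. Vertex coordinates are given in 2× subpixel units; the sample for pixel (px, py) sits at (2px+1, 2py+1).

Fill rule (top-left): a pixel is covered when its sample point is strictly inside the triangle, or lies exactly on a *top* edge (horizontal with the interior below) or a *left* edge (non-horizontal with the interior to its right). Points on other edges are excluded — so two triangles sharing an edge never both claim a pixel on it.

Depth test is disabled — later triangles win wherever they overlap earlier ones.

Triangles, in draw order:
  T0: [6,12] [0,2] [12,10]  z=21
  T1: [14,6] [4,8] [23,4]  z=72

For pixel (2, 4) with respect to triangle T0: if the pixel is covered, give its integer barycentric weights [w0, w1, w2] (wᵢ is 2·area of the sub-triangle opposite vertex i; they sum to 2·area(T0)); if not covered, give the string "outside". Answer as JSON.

T0:
  2·area = 72
  edge (6, 12)→(0, 2): d=(-6,-10) top-left  bias=+0
  edge (0, 2)→(12, 10): d=(12,8) right/bottom  bias=-1
  edge (12, 10)→(6, 12): d=(-6,2) right/bottom  bias=-1
    (0,1)@(1, 3): e=[4,4,64] → █
    (1,1)@(3, 3): e=[24,-12,60] → ·
    (0,2)@(1, 5): e=[-8,28,52] → ·
    (1,2)@(3, 5): e=[12,12,48] → █
    (2,2)@(5, 5): e=[32,-4,44] → ·
    (1,3)@(3, 7): e=[0,36,36] → █  [on edge]
    (2,3)@(5, 7): e=[20,20,32] → █
    (3,3)@(7, 7): e=[40,4,28] → █
    (4,3)@(9, 7): e=[60,-12,24] → ·
    (10,3)@(21, 7): e=[180,-108,0] → ·  [on edge]
    (1,4)@(3, 9): e=[-12,60,24] → ·
    (2,4)@(5, 9): e=[8,44,20] → █
    (7,4)@(15, 9): e=[108,-36,0] → ·  [on edge]
    (4,5)@(9, 11): e=[36,36,0] → ·  [on edge]
  covered (9 px):
    · · · · · · · · · · · ·
    █ · · · · · · · · · · ·
    · █ · · · · · · · · · ·
    · █ █ █ · · · · · · · ·
    · · █ █ █ · · · · · · ·
    · · · █ · · · · · · · ·
T1:
  2·area = 2
  edge (14, 6)→(4, 8): d=(-10,2) right/bottom  bias=-1
  edge (4, 8)→(23, 4): d=(19,-4) top-left  bias=+0
  edge (23, 4)→(14, 6): d=(-9,2) right/bottom  bias=-1
    (9,2)@(19, 5): e=[0,3,-1] → ·  [on edge]
    (4,3)@(9, 7): e=[0,1,1] → ·  [on edge]
  covered (0 px):
    · · · · · · · · · · · ·
    · · · · · · · · · · · ·
    · · · · · · · · · · · ·
    · · · · · · · · · · · ·
    · · · · · · · · · · · ·
    · · · · · · · · · · · ·

Final: [44,20,8]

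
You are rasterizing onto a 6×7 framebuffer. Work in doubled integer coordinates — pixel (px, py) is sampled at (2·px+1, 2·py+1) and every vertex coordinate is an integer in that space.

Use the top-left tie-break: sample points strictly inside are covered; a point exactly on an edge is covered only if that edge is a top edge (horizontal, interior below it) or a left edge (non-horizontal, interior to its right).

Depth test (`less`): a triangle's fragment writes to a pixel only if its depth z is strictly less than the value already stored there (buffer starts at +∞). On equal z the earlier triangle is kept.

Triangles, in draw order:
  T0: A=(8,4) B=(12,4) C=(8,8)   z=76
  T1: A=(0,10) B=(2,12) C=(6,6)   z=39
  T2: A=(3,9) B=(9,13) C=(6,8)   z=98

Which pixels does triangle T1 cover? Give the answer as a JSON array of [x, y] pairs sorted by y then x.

T0:
  2·area = 16
  edge (8, 4)→(12, 4): d=(4,0) top-left  bias=+0
  edge (12, 4)→(8, 8): d=(-4,4) right/bottom  bias=-1
  edge (8, 8)→(8, 4): d=(0,-4) top-left  bias=+0
    (4,2)@(9, 5): e=[4,8,4] → X
    (5,2)@(11, 5): e=[4,0,12] → .  [on edge]
    (4,3)@(9, 7): e=[12,0,4] → .  [on edge]
    (3,4)@(7, 9): e=[20,0,-4] → .  [on edge]
    (2,5)@(5, 11): e=[28,0,-12] → .  [on edge]
    (1,6)@(3, 13): e=[36,0,-20] → .  [on edge]
  covered (1 px):
    . . . . . .
    . . . . . .
    . . . . X .
    . . . . . .
    . . . . . .
    . . . . . .
    . . . . . .
T1:
  2·area = 20  (B↔C swapped to make it positive)
  edge (0, 10)→(6, 6): d=(6,-4) top-left  bias=+0
  edge (6, 6)→(2, 12): d=(-4,6) right/bottom  bias=-1
  edge (2, 12)→(0, 10): d=(-2,-2) top-left  bias=+0
    (2,3)@(5, 7): e=[2,2,16] → X
    (3,3)@(7, 7): e=[10,-10,20] → .
    (1,4)@(3, 9): e=[6,6,8] → X
    (2,4)@(5, 9): e=[14,-6,12] → .
    (0,5)@(1, 11): e=[10,10,0] → X  [on edge]
    (1,5)@(3, 11): e=[18,-2,4] → .
    (0,6)@(1, 13): e=[22,2,-4] → .
    (1,6)@(3, 13): e=[30,-10,0] → .  [on edge]
  covered (3 px):
    . . . . . .
    . . . . . .
    . . . . . .
    . . X . . .
    . X . . . .
    X . . . . .
    . . . . . .
T2:
  2·area = 18  (B↔C swapped to make it positive)
  edge (3, 9)→(6, 8): d=(3,-1) top-left  bias=+0
  edge (6, 8)→(9, 13): d=(3,5) right/bottom  bias=-1
  edge (9, 13)→(3, 9): d=(-6,-4) top-left  bias=+0
    (1,1)@(3, 3): e=[-18,0,36] → .  [on edge]
    (4,3)@(9, 7): e=[0,-18,36] → .  [on edge]
    (1,4)@(3, 9): e=[0,18,0] → X  [on edge]
    (2,4)@(5, 9): e=[2,8,8] → X
    (3,4)@(7, 9): e=[4,-2,16] → .
    (1,5)@(3, 11): e=[6,24,-12] → .
    (2,5)@(5, 11): e=[8,14,-4] → .
    (3,5)@(7, 11): e=[10,4,4] → X
    (4,5)@(9, 11): e=[12,-6,12] → .
    (3,6)@(7, 13): e=[16,10,-8] → .
    (4,6)@(9, 13): e=[18,0,0] → .  [on edge]
  covered (3 px):
    . . . . . .
    . . . . . .
    . . . . . .
    . . . . . .
    . X X . . .
    . . . X . .
    . . . . . .

Final: [[2,3],[1,4],[0,5]]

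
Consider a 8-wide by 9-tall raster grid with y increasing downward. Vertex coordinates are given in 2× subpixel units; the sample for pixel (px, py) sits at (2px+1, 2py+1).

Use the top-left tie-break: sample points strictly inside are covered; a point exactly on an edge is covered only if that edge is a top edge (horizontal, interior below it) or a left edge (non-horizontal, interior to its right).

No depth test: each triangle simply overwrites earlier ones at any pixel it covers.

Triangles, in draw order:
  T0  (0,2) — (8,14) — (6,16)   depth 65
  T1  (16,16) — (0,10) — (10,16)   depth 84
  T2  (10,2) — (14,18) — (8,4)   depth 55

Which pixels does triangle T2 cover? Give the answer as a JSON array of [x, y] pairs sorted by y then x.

T0:
  2·area = 40
  edge (0, 2)→(8, 14): d=(8,12) right/bottom  bias=-1
  edge (8, 14)→(6, 16): d=(-2,2) right/bottom  bias=-1
  edge (6, 16)→(0, 2): d=(-6,-14) top-left  bias=+0
    (1,3)@(3, 7): e=[4,24,12] → #
    (2,3)@(5, 7): e=[-20,20,40] → ·
    (7,3)@(15, 7): e=[-140,0,180] → ·  [on edge]
    (1,4)@(3, 9): e=[20,20,0] → #  [on edge]
    (2,4)@(5, 9): e=[-4,16,28] → ·
    (6,4)@(13, 9): e=[-100,0,140] → ·  [on edge]
    (1,5)@(3, 11): e=[36,16,-12] → ·
    (2,5)@(5, 11): e=[12,12,16] → #
    (3,5)@(7, 11): e=[-12,8,44] → ·
    (5,5)@(11, 11): e=[-60,0,100] → ·  [on edge]
    (2,6)@(5, 13): e=[28,8,4] → #
    (3,6)@(7, 13): e=[4,4,32] → #
    (4,6)@(9, 13): e=[-20,0,60] → ·  [on edge]
    (3,7)@(7, 15): e=[20,0,20] → ·  [on edge]
    (2,8)@(5, 17): e=[60,0,-20] → ·  [on edge]
  covered (5 px):
    · · · · · · · ·
    · · · · · · · ·
    · · · · · · · ·
    · # · · · · · ·
    · # · · · · · ·
    · · # · · · · ·
    · · # # · · · ·
    · · · · · · · ·
    · · · · · · · ·
T1:
  2·area = 36  (B↔C swapped to make it positive)
  edge (16, 16)→(10, 16): d=(-6,0) right/bottom  bias=-1
  edge (10, 16)→(0, 10): d=(-10,-6) top-left  bias=+0
  edge (0, 10)→(16, 16): d=(16,6) right/bottom  bias=-1
    (2,6)@(5, 13): e=[18,0,18] → #  [on edge]
    (3,6)@(7, 13): e=[18,12,6] → #
    (4,6)@(9, 13): e=[18,24,-6] → ·
    (2,7)@(5, 15): e=[6,-20,50] → ·
    (3,7)@(7, 15): e=[6,-8,38] → ·
    (4,7)@(9, 15): e=[6,4,26] → #
    (5,7)@(11, 15): e=[6,16,14] → #
    (6,7)@(13, 15): e=[6,28,2] → #
    (7,7)@(15, 15): e=[6,40,-10] → ·
    (4,8)@(9, 17): e=[-6,-16,58] → ·
    (5,8)@(11, 17): e=[-6,-4,46] → ·
    (6,8)@(13, 17): e=[-6,8,34] → ·
  covered (5 px):
    · · · · · · · ·
    · · · · · · · ·
    · · · · · · · ·
    · · · · · · · ·
    · · · · · · · ·
    · · · · · · · ·
    · · # # · · · ·
    · · · · # # # ·
    · · · · · · · ·
T2:
  2·area = 40
  edge (10, 2)→(14, 18): d=(4,16) right/bottom  bias=-1
  edge (14, 18)→(8, 4): d=(-6,-14) top-left  bias=+0
  edge (8, 4)→(10, 2): d=(2,-2) top-left  bias=+0
    (5,0)@(11, 1): e=[-20,60,0] → ·  [on edge]
    (4,1)@(9, 3): e=[20,20,0] → #  [on edge]
    (5,1)@(11, 3): e=[-12,48,4] → ·
    (3,2)@(7, 5): e=[60,-20,0] → ·  [on edge]
    (4,2)@(9, 5): e=[28,8,4] → #
    (5,2)@(11, 5): e=[-4,36,8] → ·
    (2,3)@(5, 7): e=[100,-60,0] → ·  [on edge]
    (4,3)@(9, 7): e=[36,-4,8] → ·
    (5,3)@(11, 7): e=[4,24,12] → #
    (6,3)@(13, 7): e=[-28,52,16] → ·
    (1,4)@(3, 9): e=[140,-100,0] → ·  [on edge]
    (5,4)@(11, 9): e=[12,12,16] → #
    (0,5)@(1, 11): e=[180,-140,0] → ·  [on edge]
    (5,5)@(11, 11): e=[20,0,20] → #  [on edge]
  covered (6 px):
    · · · · · · · ·
    · · · · # · · ·
    · · · · # · · ·
    · · · · · # · ·
    · · · · · # · ·
    · · · · · # · ·
    · · · · · · · ·
    · · · · · · # ·
    · · · · · · · ·

Final: [[4,1],[4,2],[5,3],[5,4],[5,5],[6,7]]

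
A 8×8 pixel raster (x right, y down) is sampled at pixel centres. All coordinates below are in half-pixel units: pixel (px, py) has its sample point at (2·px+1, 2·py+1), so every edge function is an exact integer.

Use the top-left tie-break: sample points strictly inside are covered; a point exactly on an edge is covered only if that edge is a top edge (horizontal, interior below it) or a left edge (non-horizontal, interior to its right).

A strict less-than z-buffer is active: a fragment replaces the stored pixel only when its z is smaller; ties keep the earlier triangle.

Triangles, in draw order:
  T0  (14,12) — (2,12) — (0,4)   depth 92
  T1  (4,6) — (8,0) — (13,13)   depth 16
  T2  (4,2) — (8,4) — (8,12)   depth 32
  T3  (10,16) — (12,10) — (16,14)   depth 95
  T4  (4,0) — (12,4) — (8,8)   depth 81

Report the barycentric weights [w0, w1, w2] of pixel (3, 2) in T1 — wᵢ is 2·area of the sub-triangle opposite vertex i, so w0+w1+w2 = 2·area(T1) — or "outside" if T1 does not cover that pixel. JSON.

T0:
  2·area = 96
  edge (14, 12)→(2, 12): d=(-12,0) right/bottom  bias=-1
  edge (2, 12)→(0, 4): d=(-2,-8) top-left  bias=+0
  edge (0, 4)→(14, 12): d=(14,8) right/bottom  bias=-1
    (0,2)@(1, 5): e=[84,6,6] → █
    (1,2)@(3, 5): e=[84,22,-10] → ·
    (0,3)@(1, 7): e=[60,2,34] → █
    (1,3)@(3, 7): e=[60,18,18] → █
    (2,3)@(5, 7): e=[60,34,2] → █
    (3,3)@(7, 7): e=[60,50,-14] → ·
    (0,4)@(1, 9): e=[36,-2,62] → ·
    (1,4)@(3, 9): e=[36,14,46] → █
    (3,4)@(7, 9): e=[36,46,14] → █
    (4,4)@(9, 9): e=[36,62,-2] → ·
    (1,5)@(3, 11): e=[12,10,74] → █
    (4,5)@(9, 11): e=[12,58,26] → █
  covered (12 px):
    · · · · · · · ·
    · · · · · · · ·
    █ · · · · · · ·
    █ █ █ · · · · ·
    · █ █ █ · · · ·
    · █ █ █ █ █ · ·
    · · · · · · · ·
    · · · · · · · ·
T1:
  2·area = 82
  edge (4, 6)→(8, 0): d=(4,-6) top-left  bias=+0
  edge (8, 0)→(13, 13): d=(5,13) right/bottom  bias=-1
  edge (13, 13)→(4, 6): d=(-9,-7) top-left  bias=+0
    (3,1)@(7, 3): e=[6,28,48] → █
    (4,1)@(9, 3): e=[18,2,62] → █
    (5,1)@(11, 3): e=[30,-24,76] → ·
    (2,2)@(5, 5): e=[2,64,16] → █
    (5,2)@(11, 5): e=[38,-14,58] → ·
    (2,3)@(5, 7): e=[10,74,-2] → ·
    (3,3)@(7, 7): e=[22,48,12] → █
    (5,3)@(11, 7): e=[46,-4,40] → ·
    (3,4)@(7, 9): e=[30,58,-6] → ·
    (4,4)@(9, 9): e=[42,32,8] → █
    (5,4)@(11, 9): e=[54,6,22] → █
    (6,4)@(13, 9): e=[66,-20,36] → ·
    (6,6)@(13, 13): e=[82,0,0] → ·  [on edge]
  covered (10 px):
    · · · · · · · ·
    · · · █ █ · · ·
    · · █ █ █ · · ·
    · · · █ █ · · ·
    · · · · █ █ · ·
    · · · · · █ · ·
    · · · · · · · ·
    · · · · · · · ·
T2:
  2·area = 32
  edge (4, 2)→(8, 4): d=(4,2) right/bottom  bias=-1
  edge (8, 4)→(8, 12): d=(0,8) right/bottom  bias=-1
  edge (8, 12)→(4, 2): d=(-4,-10) top-left  bias=+0
    (2,1)@(5, 3): e=[2,24,6] → █
    (3,1)@(7, 3): e=[-2,8,26] → ·
    (2,2)@(5, 5): e=[10,24,-2] → ·
    (3,2)@(7, 5): e=[6,8,18] → █
    (4,2)@(9, 5): e=[2,-8,38] → ·
    (3,3)@(7, 7): e=[14,8,10] → █
    (4,3)@(9, 7): e=[10,-8,30] → ·
    (3,4)@(7, 9): e=[22,8,2] → █
    (4,4)@(9, 9): e=[18,-8,22] → ·
    (3,5)@(7, 11): e=[30,8,-6] → ·
  covered (4 px):
    · · · · · · · ·
    · · █ · · · · ·
    · · · █ · · · ·
    · · · █ · · · ·
    · · · █ · · · ·
    · · · · · · · ·
    · · · · · · · ·
    · · · · · · · ·
T3:
  2·area = 32
  edge (10, 16)→(12, 10): d=(2,-6) top-left  bias=+0
  edge (12, 10)→(16, 14): d=(4,4) right/bottom  bias=-1
  edge (16, 14)→(10, 16): d=(-6,2) right/bottom  bias=-1
    (1,0)@(3, 1): e=[-72,0,104] → ·  [on edge]
    (7,0)@(15, 1): e=[0,-48,80] → ·  [on edge]
    (2,1)@(5, 3): e=[-56,0,88] → ·  [on edge]
    (3,2)@(7, 5): e=[-40,0,72] → ·  [on edge]
    (4,3)@(9, 7): e=[-24,0,56] → ·  [on edge]
    (6,3)@(13, 7): e=[0,-16,48] → ·  [on edge]
    (5,4)@(11, 9): e=[-8,0,40] → ·  [on edge]
    (6,5)@(13, 11): e=[8,0,24] → ·  [on edge]
    (5,6)@(11, 13): e=[0,16,16] → █  [on edge]
    (6,6)@(13, 13): e=[12,8,12] → █
    (7,6)@(15, 13): e=[24,0,8] → ·  [on edge]
    (5,7)@(11, 15): e=[4,24,4] → █
    (6,7)@(13, 15): e=[16,16,0] → ·  [on edge]
  covered (3 px):
    · · · · · · · ·
    · · · · · · · ·
    · · · · · · · ·
    · · · · · · · ·
    · · · · · · · ·
    · · · · · · · ·
    · · · · · █ █ ·
    · · · · · █ · ·
T4:
  2·area = 48
  edge (4, 0)→(12, 4): d=(8,4) right/bottom  bias=-1
  edge (12, 4)→(8, 8): d=(-4,4) right/bottom  bias=-1
  edge (8, 8)→(4, 0): d=(-4,-8) top-left  bias=+0
    (2,0)@(5, 1): e=[4,40,4] → █
    (3,0)@(7, 1): e=[-4,32,20] → ·
    (7,0)@(15, 1): e=[-36,0,84] → ·  [on edge]
    (2,1)@(5, 3): e=[20,32,-4] → ·
    (3,1)@(7, 3): e=[12,24,12] → █
    (4,1)@(9, 3): e=[4,16,28] → █
    (5,1)@(11, 3): e=[-4,8,44] → ·
    (6,1)@(13, 3): e=[-12,0,60] → ·  [on edge]
    (3,2)@(7, 5): e=[28,16,4] → █
    (5,2)@(11, 5): e=[12,0,36] → ·  [on edge]
    (3,3)@(7, 7): e=[44,8,-4] → ·
    (4,3)@(9, 7): e=[36,0,12] → ·  [on edge]
    (3,4)@(7, 9): e=[60,0,-12] → ·  [on edge]
    (2,5)@(5, 11): e=[84,0,-36] → ·  [on edge]
    (1,6)@(3, 13): e=[108,0,-60] → ·  [on edge]
    (0,7)@(1, 15): e=[132,0,-84] → ·  [on edge]
  covered (5 px):
    · · █ · · · · ·
    · · · █ █ · · ·
    · · · █ █ · · ·
    · · · · · · · ·
    · · · · · · · ·
    · · · · · · · ·
    · · · · · · · ·
    · · · · · · · ·

Result: [38,30,14]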